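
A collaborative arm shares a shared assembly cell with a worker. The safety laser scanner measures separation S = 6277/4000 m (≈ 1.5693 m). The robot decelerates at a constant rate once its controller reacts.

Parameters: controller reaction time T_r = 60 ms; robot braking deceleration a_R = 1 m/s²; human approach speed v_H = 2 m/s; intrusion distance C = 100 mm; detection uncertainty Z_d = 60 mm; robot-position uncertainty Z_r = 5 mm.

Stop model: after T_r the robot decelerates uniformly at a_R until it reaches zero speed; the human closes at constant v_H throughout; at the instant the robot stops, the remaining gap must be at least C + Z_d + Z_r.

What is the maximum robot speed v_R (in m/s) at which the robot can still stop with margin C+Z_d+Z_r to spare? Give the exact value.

collect terms ⇒ (1/2)·v_R² + (103/50)·v_R + (-5137/4000) = 0
  disc = (103/50)² − 4·(1/2)·(-5137/4000) = 68121/10000 ; √disc = 261/100
  v_R = (−(103/50) + 261/100) / (2·(1/2)) = 11/20 m/s
check:
stop time T_s = (11/20)/1 = 0.5500 s
robot in T_r: 0.5500·0.0600 = 0.0330 m
robot under decel: 0.5500²/(2·1.0000) = 0.1512 m
human over T_r+T_s: 2.0000·(0.0600+0.5500) = 1.2200 m
residual clearance needed = 0.1000+0.0600+0.0050 = 0.1650 m
sum ≈ 0.0330+0.1512+1.2200+0.1650 ≈ 1.5693 m = S ✓

v_R_max = 11/20 m/s = 0.5500 m/s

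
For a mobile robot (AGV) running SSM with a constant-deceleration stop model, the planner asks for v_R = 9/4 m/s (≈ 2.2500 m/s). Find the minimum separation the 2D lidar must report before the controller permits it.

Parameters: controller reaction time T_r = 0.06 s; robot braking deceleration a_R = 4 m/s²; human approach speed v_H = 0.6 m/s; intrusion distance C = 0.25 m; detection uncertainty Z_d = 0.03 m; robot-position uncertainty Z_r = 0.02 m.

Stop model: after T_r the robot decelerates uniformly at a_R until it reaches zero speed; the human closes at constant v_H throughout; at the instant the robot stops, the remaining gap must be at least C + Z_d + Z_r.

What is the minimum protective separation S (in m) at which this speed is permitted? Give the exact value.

stop time T_s = (9/4)/4 = 0.5625 s
robot in T_r: 2.2500·0.0600 = 0.1350 m
robot covers 2.2500·0.5625 − ½·4.0000·0.5625² = 0.6328 m while stopping
human closes 0.6000·0.6225 = 0.3735 m
margins: 0.2500+0.0300+0.0200 = 0.3000 m
S_min ≈ 0.1350+0.6328+0.3735+0.3000  ⇒  S_min = 23061/16000 m

S_min = 23061/16000 m = 1.4413 m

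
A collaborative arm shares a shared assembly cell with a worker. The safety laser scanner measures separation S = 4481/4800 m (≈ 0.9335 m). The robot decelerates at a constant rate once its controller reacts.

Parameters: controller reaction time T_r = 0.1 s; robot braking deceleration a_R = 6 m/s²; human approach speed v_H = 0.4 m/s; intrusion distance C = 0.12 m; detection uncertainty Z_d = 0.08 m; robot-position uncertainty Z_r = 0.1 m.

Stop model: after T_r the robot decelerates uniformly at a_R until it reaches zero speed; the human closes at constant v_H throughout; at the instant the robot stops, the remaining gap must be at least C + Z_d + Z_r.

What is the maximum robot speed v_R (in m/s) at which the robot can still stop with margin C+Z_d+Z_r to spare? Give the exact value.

at the boundary: (1/12)·v² + (1/6)·v + (-2849/4800) = 0
  disc = (1/6)² − 4·(1/12)·(-2849/4800) = 361/1600 ; √disc = 19/40
  v_R = (−(1/6) + 19/40) / (2·(1/12)) = 37/20 m/s
check:
stop time T_s = (37/20)/6 = 0.3083 s
reaction-phase robot travel = 1.8500·0.1000 = 0.1850 m
robot under decel: 1.8500²/(2·6.0000) = 0.2852 m
human closes 0.4000·0.4083 = 0.1633 m
margins: 0.1200+0.0800+0.1000 = 0.3000 m
sum ≈ 0.1850+0.2852+0.1633+0.3000 ≈ 0.9335 m = S ✓

v_R_max = 37/20 m/s = 1.8500 m/s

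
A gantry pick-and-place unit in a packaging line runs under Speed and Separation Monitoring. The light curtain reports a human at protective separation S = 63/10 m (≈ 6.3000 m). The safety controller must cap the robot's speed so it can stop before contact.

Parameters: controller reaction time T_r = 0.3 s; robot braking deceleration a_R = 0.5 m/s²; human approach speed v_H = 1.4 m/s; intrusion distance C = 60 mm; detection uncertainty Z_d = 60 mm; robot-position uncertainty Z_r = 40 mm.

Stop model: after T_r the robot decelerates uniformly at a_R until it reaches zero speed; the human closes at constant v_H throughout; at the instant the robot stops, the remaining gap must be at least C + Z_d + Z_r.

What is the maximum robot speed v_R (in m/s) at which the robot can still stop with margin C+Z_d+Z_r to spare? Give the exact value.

at the boundary: (1)·v² + (31/10)·v + (-143/25) = 0
  disc = (31/10)² − 4·(1)·(-143/25) = 3249/100 ; √disc = 57/10
  v_R = (−(31/10) + 57/10) / (2·(1)) = 13/10 m/s
check:
braking lasts T_s = (13/10)/(1/2) = 2.6000 s
robot in T_r: 1.3000·0.3000 = 0.3900 m
robot covers 1.3000·2.6000 − ½·0.5000·2.6000² = 1.6900 m while stopping
human over T_r+T_s: 1.4000·(0.3000+2.6000) = 4.0600 m
C+Z_d+Z_r = 0.0600+0.0600+0.0400 = 0.1600 m
sum ≈ 0.3900+1.6900+4.0600+0.1600 ≈ 6.3000 m = S ✓

v_R_max = 13/10 m/s = 1.3000 m/s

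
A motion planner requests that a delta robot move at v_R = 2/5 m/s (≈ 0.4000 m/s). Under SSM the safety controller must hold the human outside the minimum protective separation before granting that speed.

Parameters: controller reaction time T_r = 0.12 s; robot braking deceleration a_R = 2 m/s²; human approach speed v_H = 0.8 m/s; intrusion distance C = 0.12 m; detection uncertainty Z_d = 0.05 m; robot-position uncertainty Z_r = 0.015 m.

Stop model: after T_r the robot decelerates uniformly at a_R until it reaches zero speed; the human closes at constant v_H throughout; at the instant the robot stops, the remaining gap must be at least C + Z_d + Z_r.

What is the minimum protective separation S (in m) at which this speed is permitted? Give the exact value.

S_min = 529/1000 m = 0.5290 m

braking lasts T_s = (2/5)/2 = 0.2000 s
reaction-phase robot travel = 0.4000·0.1200 = 0.0480 m
robot covers 0.4000·0.2000 − ½·2.0000·0.2000² = 0.0400 m while stopping
human over T_r+T_s: 0.8000·(0.1200+0.2000) = 0.2560 m
residual clearance needed = 0.1200+0.0500+0.0150 = 0.1850 m
S_min ≈ 0.0480+0.0400+0.2560+0.1850  ⇒  S_min = 529/1000 m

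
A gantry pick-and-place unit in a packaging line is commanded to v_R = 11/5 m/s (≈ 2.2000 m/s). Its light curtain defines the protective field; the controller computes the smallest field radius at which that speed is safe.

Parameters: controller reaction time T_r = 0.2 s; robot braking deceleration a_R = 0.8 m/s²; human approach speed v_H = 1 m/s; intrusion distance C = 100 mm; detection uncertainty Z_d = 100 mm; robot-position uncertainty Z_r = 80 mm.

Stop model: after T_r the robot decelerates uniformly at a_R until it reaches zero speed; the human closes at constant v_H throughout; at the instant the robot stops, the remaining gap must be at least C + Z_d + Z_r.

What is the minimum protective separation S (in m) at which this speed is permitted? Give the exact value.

stop time T_s = (11/5)/(4/5) = 2.7500 s
reaction-phase robot travel = 2.2000·0.2000 = 0.4400 m
robot covers 2.2000·2.7500 − ½·0.8000·2.7500² = 3.0250 m while stopping
human closes 1.0000·2.9500 = 2.9500 m
margins: 0.1000+0.1000+0.0800 = 0.2800 m
S_min ≈ 0.4400+3.0250+2.9500+0.2800  ⇒  S_min = 1339/200 m

S_min = 1339/200 m = 6.6950 m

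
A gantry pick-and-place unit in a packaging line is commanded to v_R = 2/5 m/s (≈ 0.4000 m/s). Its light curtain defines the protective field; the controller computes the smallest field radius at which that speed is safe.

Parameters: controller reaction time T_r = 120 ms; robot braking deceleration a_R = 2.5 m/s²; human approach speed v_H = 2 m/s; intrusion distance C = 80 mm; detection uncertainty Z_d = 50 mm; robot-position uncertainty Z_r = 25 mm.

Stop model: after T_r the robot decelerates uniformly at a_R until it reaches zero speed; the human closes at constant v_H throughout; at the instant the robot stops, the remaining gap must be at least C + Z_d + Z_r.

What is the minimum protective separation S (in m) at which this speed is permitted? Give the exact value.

braking lasts T_s = (2/5)/(5/2) = 0.1600 s
robot covers v_R·T_r = 0.4000·0.1200 = 0.0480 m before braking
robot under decel: 0.4000²/(2·2.5000) = 0.0320 m
human over T_r+T_s: 2.0000·(0.1200+0.1600) = 0.5600 m
C+Z_d+Z_r = 0.0800+0.0500+0.0250 = 0.1550 m
S_min ≈ 0.0480+0.0320+0.5600+0.1550  ⇒  S_min = 159/200 m

S_min = 159/200 m = 0.7950 m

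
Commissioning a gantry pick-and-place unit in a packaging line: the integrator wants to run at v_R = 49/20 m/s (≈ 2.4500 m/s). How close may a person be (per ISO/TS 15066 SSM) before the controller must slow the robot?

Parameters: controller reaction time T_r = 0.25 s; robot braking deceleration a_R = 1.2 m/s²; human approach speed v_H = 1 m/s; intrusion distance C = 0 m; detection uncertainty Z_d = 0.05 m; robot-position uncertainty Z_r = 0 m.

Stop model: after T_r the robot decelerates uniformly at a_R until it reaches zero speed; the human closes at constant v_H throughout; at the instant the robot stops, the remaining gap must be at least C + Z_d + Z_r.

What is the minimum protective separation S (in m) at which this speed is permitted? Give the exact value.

S_min = 5237/960 m = 5.4552 m

braking lasts T_s = (49/20)/(6/5) = 2.0417 s
robot in T_r: 2.4500·0.2500 = 0.6125 m
robot covers 2.4500·2.0417 − ½·1.2000·2.0417² = 2.5010 m while stopping
human over T_r+T_s: 1.0000·(0.2500+2.0417) = 2.2917 m
C+Z_d+Z_r = 0.0000+0.0500+0.0000 = 0.0500 m
S_min ≈ 0.6125+2.5010+2.2917+0.0500  ⇒  S_min = 5237/960 m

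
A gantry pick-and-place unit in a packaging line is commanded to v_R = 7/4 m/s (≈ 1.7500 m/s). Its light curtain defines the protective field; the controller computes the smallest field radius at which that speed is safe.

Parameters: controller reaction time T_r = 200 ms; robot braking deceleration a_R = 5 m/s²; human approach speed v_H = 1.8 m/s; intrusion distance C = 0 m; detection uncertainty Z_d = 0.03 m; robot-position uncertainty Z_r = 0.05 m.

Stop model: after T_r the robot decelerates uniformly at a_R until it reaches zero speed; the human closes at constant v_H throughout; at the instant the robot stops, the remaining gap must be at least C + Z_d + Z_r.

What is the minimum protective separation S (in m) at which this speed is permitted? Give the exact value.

stop time T_s = (7/4)/5 = 0.3500 s
robot in T_r: 1.7500·0.2000 = 0.3500 m
robot covers 1.7500·0.3500 − ½·5.0000·0.3500² = 0.3063 m while stopping
person approaches 1.8000·(0.2000+0.3500) = 0.9900 m
C+Z_d+Z_r = 0.0000+0.0300+0.0500 = 0.0800 m
S_min ≈ 0.3500+0.3063+0.9900+0.0800  ⇒  S_min = 1381/800 m

S_min = 1381/800 m = 1.7263 m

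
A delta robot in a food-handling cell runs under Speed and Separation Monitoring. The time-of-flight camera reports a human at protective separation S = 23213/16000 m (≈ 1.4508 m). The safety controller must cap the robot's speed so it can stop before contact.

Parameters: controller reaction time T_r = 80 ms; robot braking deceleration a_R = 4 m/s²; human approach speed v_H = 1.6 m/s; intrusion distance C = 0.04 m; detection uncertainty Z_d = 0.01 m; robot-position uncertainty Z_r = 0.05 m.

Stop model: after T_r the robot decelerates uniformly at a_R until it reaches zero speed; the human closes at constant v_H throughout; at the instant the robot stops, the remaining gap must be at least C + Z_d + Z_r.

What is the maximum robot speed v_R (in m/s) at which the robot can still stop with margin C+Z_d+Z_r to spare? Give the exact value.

collect terms ⇒ (1/8)·v_R² + (12/25)·v_R + (-3913/3200) = 0
  disc = (12/25)² − 4·(1/8)·(-3913/3200) = 134689/160000 ; √disc = 367/400
  v_R = (−(12/25) + 367/400) / (2·(1/8)) = 7/4 m/s
check:
T_s = v_R/a_R = (7/4)/4 = 0.4375 s
robot in T_r: 1.7500·0.0800 = 0.1400 m
robot covers 1.7500·0.4375 − ½·4.0000·0.4375² = 0.3828 m while stopping
person approaches 1.6000·(0.0800+0.4375) = 0.8280 m
residual clearance needed = 0.0400+0.0100+0.0500 = 0.1000 m
sum ≈ 0.1400+0.3828+0.8280+0.1000 ≈ 1.4508 m = S ✓

v_R_max = 7/4 m/s = 1.7500 m/s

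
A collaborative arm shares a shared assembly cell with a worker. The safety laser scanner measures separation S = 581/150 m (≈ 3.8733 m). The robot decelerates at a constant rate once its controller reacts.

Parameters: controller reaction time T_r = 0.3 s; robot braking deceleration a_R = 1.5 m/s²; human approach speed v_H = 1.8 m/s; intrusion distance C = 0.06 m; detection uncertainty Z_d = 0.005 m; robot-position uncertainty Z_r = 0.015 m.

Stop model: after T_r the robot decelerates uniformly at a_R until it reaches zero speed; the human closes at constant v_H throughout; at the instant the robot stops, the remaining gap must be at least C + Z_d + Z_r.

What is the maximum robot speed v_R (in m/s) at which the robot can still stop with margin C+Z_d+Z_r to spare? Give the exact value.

v_R_max = 8/5 m/s = 1.6000 m/s

at the boundary: (1/3)·v² + (3/2)·v + (-244/75) = 0
  disc = (3/2)² − 4·(1/3)·(-244/75) = 5929/900 ; √disc = 77/30
  v_R = (−(3/2) + 77/30) / (2·(1/3)) = 8/5 m/s
check:
T_s = v_R/a_R = (8/5)/(3/2) = 1.0667 s
robot covers v_R·T_r = 1.6000·0.3000 = 0.4800 m before braking
robot under decel: 1.6000²/(2·1.5000) = 0.8533 m
human closes 1.8000·1.3667 = 2.4600 m
margins: 0.0600+0.0050+0.0150 = 0.0800 m
sum ≈ 0.4800+0.8533+2.4600+0.0800 ≈ 3.8733 m = S ✓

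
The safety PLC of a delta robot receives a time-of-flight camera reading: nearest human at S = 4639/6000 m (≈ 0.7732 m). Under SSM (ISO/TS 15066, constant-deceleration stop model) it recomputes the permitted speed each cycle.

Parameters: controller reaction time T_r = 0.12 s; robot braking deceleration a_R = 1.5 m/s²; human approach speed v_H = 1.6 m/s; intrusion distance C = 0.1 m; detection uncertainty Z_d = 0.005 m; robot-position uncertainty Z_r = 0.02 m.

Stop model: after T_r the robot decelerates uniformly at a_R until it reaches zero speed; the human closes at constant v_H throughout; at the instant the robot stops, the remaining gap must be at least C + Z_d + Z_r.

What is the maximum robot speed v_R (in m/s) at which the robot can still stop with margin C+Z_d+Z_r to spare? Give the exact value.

v_R_max = 7/20 m/s = 0.3500 m/s

at the boundary: (1/3)·v² + (89/75)·v + (-2737/6000) = 0
  disc = (89/75)² − 4·(1/3)·(-2737/6000) = 5041/2500 ; √disc = 71/50
  v_R = (−(89/75) + 71/50) / (2·(1/3)) = 7/20 m/s
check:
stop time T_s = (7/20)/(3/2) = 0.2333 s
robot in T_r: 0.3500·0.1200 = 0.0420 m
robot under decel: 0.3500²/(2·1.5000) = 0.0408 m
human closes 1.6000·0.3533 = 0.5653 m
C+Z_d+Z_r = 0.1000+0.0050+0.0200 = 0.1250 m
sum ≈ 0.0420+0.0408+0.5653+0.1250 ≈ 0.7732 m = S ✓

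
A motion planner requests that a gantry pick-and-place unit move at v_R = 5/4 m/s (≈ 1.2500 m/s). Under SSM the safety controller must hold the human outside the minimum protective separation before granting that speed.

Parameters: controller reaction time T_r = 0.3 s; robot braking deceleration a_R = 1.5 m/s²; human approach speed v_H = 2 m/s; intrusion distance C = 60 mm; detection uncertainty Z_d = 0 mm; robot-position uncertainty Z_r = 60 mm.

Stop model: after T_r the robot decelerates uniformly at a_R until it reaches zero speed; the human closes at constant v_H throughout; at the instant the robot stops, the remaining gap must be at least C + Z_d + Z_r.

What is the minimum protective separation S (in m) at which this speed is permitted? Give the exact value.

T_s = v_R/a_R = (5/4)/(3/2) = 0.8333 s
reaction-phase robot travel = 1.2500·0.3000 = 0.3750 m
braking distance = 1.2500²/(2·1.5000) = 0.5208 m
person approaches 2.0000·(0.3000+0.8333) = 2.2667 m
C+Z_d+Z_r = 0.0600+0.0000+0.0600 = 0.1200 m
S_min ≈ 0.3750+0.5208+2.2667+0.1200  ⇒  S_min = 1313/400 m

S_min = 1313/400 m = 3.2825 m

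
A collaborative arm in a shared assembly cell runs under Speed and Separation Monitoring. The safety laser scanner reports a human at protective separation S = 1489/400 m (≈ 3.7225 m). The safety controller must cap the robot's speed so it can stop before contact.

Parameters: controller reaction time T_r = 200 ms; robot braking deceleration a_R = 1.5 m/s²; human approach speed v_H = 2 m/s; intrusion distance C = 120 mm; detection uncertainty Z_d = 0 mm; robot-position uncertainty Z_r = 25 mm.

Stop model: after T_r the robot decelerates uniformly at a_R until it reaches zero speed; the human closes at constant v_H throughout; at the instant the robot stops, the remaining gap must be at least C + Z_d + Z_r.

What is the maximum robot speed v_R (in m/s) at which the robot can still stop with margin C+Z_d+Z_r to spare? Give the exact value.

v_R_max = 31/20 m/s = 1.5500 m/s

quadratic (1/3)·v² + (23/15)·v + (-1271/400) = 0
  disc = (23/15)² − 4·(1/3)·(-1271/400) = 5929/900 ; √disc = 77/30
  v_R = (−(23/15) + 77/30) / (2·(1/3)) = 31/20 m/s
check:
T_s = v_R/a_R = (31/20)/(3/2) = 1.0333 s
robot in T_r: 1.5500·0.2000 = 0.3100 m
robot under decel: 1.5500²/(2·1.5000) = 0.8008 m
human over T_r+T_s: 2.0000·(0.2000+1.0333) = 2.4667 m
margins: 0.1200+0.0000+0.0250 = 0.1450 m
sum ≈ 0.3100+0.8008+2.4667+0.1450 ≈ 3.7225 m = S ✓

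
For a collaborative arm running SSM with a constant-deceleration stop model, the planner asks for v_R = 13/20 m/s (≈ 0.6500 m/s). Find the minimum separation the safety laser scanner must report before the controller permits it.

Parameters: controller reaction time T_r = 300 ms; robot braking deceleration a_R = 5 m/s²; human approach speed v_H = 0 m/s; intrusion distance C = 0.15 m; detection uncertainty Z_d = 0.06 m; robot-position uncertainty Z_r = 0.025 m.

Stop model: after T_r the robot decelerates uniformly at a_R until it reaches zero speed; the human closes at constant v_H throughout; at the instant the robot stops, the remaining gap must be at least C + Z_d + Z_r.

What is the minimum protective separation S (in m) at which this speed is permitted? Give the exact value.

stop time T_s = (13/20)/5 = 0.1300 s
robot covers v_R·T_r = 0.6500·0.3000 = 0.1950 m before braking
robot covers 0.6500·0.1300 − ½·5.0000·0.1300² = 0.0423 m while stopping
person approaches 0.0000·(0.3000+0.1300) = 0.0000 m
residual clearance needed = 0.1500+0.0600+0.0250 = 0.2350 m
S_min ≈ 0.1950+0.0423+0.0000+0.2350  ⇒  S_min = 1889/4000 m

S_min = 1889/4000 m = 0.4723 m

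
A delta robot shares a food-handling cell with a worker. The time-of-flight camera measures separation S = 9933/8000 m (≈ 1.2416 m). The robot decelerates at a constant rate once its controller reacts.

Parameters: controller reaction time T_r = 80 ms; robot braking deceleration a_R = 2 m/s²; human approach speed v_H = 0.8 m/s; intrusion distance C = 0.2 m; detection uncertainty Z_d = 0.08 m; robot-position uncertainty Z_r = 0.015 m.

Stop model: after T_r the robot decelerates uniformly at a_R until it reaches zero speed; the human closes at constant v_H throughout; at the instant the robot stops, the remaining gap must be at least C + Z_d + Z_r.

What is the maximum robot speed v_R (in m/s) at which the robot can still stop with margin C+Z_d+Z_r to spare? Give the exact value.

at the boundary: (1/4)·v² + (12/25)·v + (-7061/8000) = 0
  disc = (12/25)² − 4·(1/4)·(-7061/8000) = 44521/40000 ; √disc = 211/200
  v_R = (−(12/25) + 211/200) / (2·(1/4)) = 23/20 m/s
check:
stop time T_s = (23/20)/2 = 0.5750 s
reaction-phase robot travel = 1.1500·0.0800 = 0.0920 m
robot under decel: 1.1500²/(2·2.0000) = 0.3306 m
human over T_r+T_s: 0.8000·(0.0800+0.5750) = 0.5240 m
margins: 0.2000+0.0800+0.0150 = 0.2950 m
sum ≈ 0.0920+0.3306+0.5240+0.2950 ≈ 1.2416 m = S ✓

v_R_max = 23/20 m/s = 1.1500 m/s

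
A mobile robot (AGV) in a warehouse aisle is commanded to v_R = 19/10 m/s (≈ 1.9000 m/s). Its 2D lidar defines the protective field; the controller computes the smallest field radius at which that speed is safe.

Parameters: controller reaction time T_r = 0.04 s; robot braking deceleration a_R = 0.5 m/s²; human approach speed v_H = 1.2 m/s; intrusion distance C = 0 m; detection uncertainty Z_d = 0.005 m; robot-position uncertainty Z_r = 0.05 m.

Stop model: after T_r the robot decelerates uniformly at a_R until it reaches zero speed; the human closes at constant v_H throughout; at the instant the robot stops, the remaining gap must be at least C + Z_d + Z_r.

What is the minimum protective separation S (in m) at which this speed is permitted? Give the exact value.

S_min = 8349/1000 m = 8.3490 m

stop time T_s = (19/10)/(1/2) = 3.8000 s
robot in T_r: 1.9000·0.0400 = 0.0760 m
braking distance = 1.9000²/(2·0.5000) = 3.6100 m
person approaches 1.2000·(0.0400+3.8000) = 4.6080 m
margins: 0.0000+0.0050+0.0500 = 0.0550 m
S_min ≈ 0.0760+3.6100+4.6080+0.0550  ⇒  S_min = 8349/1000 m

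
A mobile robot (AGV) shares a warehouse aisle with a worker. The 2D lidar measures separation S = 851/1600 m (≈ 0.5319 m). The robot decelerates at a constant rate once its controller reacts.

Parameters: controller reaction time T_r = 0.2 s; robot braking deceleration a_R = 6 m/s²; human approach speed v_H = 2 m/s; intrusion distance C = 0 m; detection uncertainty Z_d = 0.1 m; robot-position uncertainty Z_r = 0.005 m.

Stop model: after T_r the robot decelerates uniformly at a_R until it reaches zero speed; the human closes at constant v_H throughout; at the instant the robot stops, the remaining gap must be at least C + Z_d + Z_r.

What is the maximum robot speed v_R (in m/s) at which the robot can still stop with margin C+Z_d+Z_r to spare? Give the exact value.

v_R_max = 1/20 m/s = 0.0500 m/s

collect terms ⇒ (1/12)·v_R² + (8/15)·v_R + (-43/1600) = 0
  disc = (8/15)² − 4·(1/12)·(-43/1600) = 169/576 ; √disc = 13/24
  v_R = (−(8/15) + 13/24) / (2·(1/12)) = 1/20 m/s
check:
braking lasts T_s = (1/20)/6 = 0.0083 s
robot covers v_R·T_r = 0.0500·0.2000 = 0.0100 m before braking
robot covers 0.0500·0.0083 − ½·6.0000·0.0083² = 0.0002 m while stopping
human closes 2.0000·0.2083 = 0.4167 m
residual clearance needed = 0.0000+0.1000+0.0050 = 0.1050 m
sum ≈ 0.0100+0.0002+0.4167+0.1050 ≈ 0.5319 m = S ✓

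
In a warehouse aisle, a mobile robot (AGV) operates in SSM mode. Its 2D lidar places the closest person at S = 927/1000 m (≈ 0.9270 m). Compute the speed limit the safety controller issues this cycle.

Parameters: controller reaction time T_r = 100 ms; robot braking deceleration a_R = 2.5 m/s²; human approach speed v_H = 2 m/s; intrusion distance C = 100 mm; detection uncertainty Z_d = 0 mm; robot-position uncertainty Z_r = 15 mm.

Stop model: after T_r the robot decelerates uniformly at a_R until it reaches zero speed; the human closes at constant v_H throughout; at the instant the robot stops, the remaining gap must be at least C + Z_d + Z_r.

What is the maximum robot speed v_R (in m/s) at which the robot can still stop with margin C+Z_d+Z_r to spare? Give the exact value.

collect terms ⇒ (1/5)·v_R² + (9/10)·v_R + (-153/250) = 0
  disc = (9/10)² − 4·(1/5)·(-153/250) = 3249/2500 ; √disc = 57/50
  v_R = (−(9/10) + 57/50) / (2·(1/5)) = 3/5 m/s
check:
stop time T_s = (3/5)/(5/2) = 0.2400 s
robot covers v_R·T_r = 0.6000·0.1000 = 0.0600 m before braking
robot under decel: 0.6000²/(2·2.5000) = 0.0720 m
person approaches 2.0000·(0.1000+0.2400) = 0.6800 m
C+Z_d+Z_r = 0.1000+0.0000+0.0150 = 0.1150 m
sum ≈ 0.0600+0.0720+0.6800+0.1150 ≈ 0.9270 m = S ✓

v_R_max = 3/5 m/s = 0.6000 m/s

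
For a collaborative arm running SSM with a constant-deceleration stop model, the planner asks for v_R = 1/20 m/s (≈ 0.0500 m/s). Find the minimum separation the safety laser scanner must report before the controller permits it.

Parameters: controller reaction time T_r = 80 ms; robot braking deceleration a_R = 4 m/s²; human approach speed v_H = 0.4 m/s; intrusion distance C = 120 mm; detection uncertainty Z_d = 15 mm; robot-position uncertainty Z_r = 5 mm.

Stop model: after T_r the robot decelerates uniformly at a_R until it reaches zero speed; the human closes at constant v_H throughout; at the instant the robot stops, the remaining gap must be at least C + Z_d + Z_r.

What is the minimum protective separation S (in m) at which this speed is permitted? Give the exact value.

braking lasts T_s = (1/20)/4 = 0.0125 s
robot covers v_R·T_r = 0.0500·0.0800 = 0.0040 m before braking
braking distance = 0.0500²/(2·4.0000) = 0.0003 m
person approaches 0.4000·(0.0800+0.0125) = 0.0370 m
residual clearance needed = 0.1200+0.0150+0.0050 = 0.1400 m
S_min ≈ 0.0040+0.0003+0.0370+0.1400  ⇒  S_min = 2901/16000 m

S_min = 2901/16000 m = 0.1813 m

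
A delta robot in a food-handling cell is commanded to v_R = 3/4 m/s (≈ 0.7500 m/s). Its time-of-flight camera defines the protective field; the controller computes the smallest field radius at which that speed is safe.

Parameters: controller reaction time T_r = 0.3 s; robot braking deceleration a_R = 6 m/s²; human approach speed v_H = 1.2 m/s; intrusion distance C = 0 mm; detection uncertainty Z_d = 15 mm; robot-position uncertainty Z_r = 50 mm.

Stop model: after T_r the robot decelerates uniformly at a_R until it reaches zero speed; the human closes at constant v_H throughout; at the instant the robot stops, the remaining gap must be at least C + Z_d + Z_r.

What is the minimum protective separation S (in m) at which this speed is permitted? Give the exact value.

stop time T_s = (3/4)/6 = 0.1250 s
reaction-phase robot travel = 0.7500·0.3000 = 0.2250 m
robot covers 0.7500·0.1250 − ½·6.0000·0.1250² = 0.0469 m while stopping
human over T_r+T_s: 1.2000·(0.3000+0.1250) = 0.5100 m
margins: 0.0000+0.0150+0.0500 = 0.0650 m
S_min ≈ 0.2250+0.0469+0.5100+0.0650  ⇒  S_min = 271/320 m

S_min = 271/320 m = 0.8469 m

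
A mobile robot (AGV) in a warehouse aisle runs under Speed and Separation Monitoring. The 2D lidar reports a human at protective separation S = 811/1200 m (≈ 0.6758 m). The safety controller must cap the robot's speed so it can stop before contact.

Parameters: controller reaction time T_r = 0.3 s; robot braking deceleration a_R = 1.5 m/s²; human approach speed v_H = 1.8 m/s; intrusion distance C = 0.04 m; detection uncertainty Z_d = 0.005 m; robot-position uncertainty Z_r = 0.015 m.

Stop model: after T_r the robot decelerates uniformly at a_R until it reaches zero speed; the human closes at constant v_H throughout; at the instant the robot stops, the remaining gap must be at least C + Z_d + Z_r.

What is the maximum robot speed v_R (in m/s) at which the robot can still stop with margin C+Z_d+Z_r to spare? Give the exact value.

v_R_max = 1/20 m/s = 0.0500 m/s

at the boundary: (1/3)·v² + (3/2)·v + (-91/1200) = 0
  disc = (3/2)² − 4·(1/3)·(-91/1200) = 529/225 ; √disc = 23/15
  v_R = (−(3/2) + 23/15) / (2·(1/3)) = 1/20 m/s
check:
stop time T_s = (1/20)/(3/2) = 0.0333 s
robot covers v_R·T_r = 0.0500·0.3000 = 0.0150 m before braking
robot under decel: 0.0500²/(2·1.5000) = 0.0008 m
human over T_r+T_s: 1.8000·(0.3000+0.0333) = 0.6000 m
residual clearance needed = 0.0400+0.0050+0.0150 = 0.0600 m
sum ≈ 0.0150+0.0008+0.6000+0.0600 ≈ 0.6758 m = S ✓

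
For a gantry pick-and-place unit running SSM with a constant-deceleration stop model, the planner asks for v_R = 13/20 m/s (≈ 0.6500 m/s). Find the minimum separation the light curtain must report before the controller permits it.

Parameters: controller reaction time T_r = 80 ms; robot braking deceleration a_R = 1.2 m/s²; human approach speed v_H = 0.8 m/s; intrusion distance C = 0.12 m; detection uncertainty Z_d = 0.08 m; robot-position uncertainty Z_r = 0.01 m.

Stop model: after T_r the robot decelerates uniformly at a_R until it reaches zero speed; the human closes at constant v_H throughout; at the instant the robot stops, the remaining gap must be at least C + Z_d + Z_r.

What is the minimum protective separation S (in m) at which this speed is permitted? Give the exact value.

T_s = v_R/a_R = (13/20)/(6/5) = 0.5417 s
reaction-phase robot travel = 0.6500·0.0800 = 0.0520 m
braking distance = 0.6500²/(2·1.2000) = 0.1760 m
human over T_r+T_s: 0.8000·(0.0800+0.5417) = 0.4973 m
residual clearance needed = 0.1200+0.0800+0.0100 = 0.2100 m
S_min ≈ 0.0520+0.1760+0.4973+0.2100  ⇒  S_min = 7483/8000 m

S_min = 7483/8000 m = 0.9354 m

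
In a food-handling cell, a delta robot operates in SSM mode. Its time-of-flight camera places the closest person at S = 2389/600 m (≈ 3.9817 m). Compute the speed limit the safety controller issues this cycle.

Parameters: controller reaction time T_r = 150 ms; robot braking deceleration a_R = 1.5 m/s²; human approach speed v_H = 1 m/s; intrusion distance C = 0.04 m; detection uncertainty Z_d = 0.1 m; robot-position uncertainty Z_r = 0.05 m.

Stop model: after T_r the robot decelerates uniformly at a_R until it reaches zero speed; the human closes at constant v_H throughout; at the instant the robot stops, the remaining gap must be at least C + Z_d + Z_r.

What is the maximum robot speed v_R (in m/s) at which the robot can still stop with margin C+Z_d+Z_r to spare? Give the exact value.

v_R_max = 23/10 m/s = 2.3000 m/s

quadratic (1/3)·v² + (49/60)·v + (-437/120) = 0
  disc = (49/60)² − 4·(1/3)·(-437/120) = 2209/400 ; √disc = 47/20
  v_R = (−(49/60) + 47/20) / (2·(1/3)) = 23/10 m/s
check:
T_s = v_R/a_R = (23/10)/(3/2) = 1.5333 s
reaction-phase robot travel = 2.3000·0.1500 = 0.3450 m
braking distance = 2.3000²/(2·1.5000) = 1.7633 m
human over T_r+T_s: 1.0000·(0.1500+1.5333) = 1.6833 m
residual clearance needed = 0.0400+0.1000+0.0500 = 0.1900 m
sum ≈ 0.3450+1.7633+1.6833+0.1900 ≈ 3.9817 m = S ✓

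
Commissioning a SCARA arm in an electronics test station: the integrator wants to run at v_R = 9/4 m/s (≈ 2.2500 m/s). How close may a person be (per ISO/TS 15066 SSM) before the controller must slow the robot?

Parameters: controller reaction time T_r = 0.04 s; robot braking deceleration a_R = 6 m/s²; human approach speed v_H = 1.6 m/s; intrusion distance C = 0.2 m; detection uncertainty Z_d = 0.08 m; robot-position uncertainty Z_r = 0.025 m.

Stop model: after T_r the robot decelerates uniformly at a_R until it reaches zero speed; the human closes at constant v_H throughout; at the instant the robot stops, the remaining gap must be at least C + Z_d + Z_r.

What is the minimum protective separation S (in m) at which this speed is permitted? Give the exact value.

S_min = 11847/8000 m = 1.4809 m

stop time T_s = (9/4)/6 = 0.3750 s
robot in T_r: 2.2500·0.0400 = 0.0900 m
robot covers 2.2500·0.3750 − ½·6.0000·0.3750² = 0.4219 m while stopping
human over T_r+T_s: 1.6000·(0.0400+0.3750) = 0.6640 m
margins: 0.2000+0.0800+0.0250 = 0.3050 m
S_min ≈ 0.0900+0.4219+0.6640+0.3050  ⇒  S_min = 11847/8000 m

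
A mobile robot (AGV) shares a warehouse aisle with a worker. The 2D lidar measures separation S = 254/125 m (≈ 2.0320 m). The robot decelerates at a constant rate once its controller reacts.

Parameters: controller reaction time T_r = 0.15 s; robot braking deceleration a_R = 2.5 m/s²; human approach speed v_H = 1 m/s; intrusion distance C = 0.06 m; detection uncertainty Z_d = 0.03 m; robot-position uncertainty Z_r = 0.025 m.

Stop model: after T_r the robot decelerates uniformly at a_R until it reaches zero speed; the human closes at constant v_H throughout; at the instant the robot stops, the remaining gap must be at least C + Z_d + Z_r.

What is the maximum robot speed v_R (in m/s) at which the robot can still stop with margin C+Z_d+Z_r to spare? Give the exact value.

collect terms ⇒ (1/5)·v_R² + (11/20)·v_R + (-1767/1000) = 0
  disc = (11/20)² − 4·(1/5)·(-1767/1000) = 17161/10000 ; √disc = 131/100
  v_R = (−(11/20) + 131/100) / (2·(1/5)) = 19/10 m/s
check:
braking lasts T_s = (19/10)/(5/2) = 0.7600 s
robot in T_r: 1.9000·0.1500 = 0.2850 m
robot covers 1.9000·0.7600 − ½·2.5000·0.7600² = 0.7220 m while stopping
human over T_r+T_s: 1.0000·(0.1500+0.7600) = 0.9100 m
margins: 0.0600+0.0300+0.0250 = 0.1150 m
sum ≈ 0.2850+0.7220+0.9100+0.1150 ≈ 2.0320 m = S ✓

v_R_max = 19/10 m/s = 1.9000 m/s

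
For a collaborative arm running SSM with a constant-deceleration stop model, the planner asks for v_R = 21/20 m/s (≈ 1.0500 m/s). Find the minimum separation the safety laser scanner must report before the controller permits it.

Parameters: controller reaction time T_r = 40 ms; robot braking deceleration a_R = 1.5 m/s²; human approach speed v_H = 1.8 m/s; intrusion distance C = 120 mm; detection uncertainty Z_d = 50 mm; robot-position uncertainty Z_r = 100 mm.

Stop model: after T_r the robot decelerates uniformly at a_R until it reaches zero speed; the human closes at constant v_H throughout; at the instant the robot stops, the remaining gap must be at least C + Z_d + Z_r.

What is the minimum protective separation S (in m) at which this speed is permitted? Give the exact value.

S_min = 4023/2000 m = 2.0115 m

braking lasts T_s = (21/20)/(3/2) = 0.7000 s
robot covers v_R·T_r = 1.0500·0.0400 = 0.0420 m before braking
robot covers 1.0500·0.7000 − ½·1.5000·0.7000² = 0.3675 m while stopping
human over T_r+T_s: 1.8000·(0.0400+0.7000) = 1.3320 m
margins: 0.1200+0.0500+0.1000 = 0.2700 m
S_min ≈ 0.0420+0.3675+1.3320+0.2700  ⇒  S_min = 4023/2000 m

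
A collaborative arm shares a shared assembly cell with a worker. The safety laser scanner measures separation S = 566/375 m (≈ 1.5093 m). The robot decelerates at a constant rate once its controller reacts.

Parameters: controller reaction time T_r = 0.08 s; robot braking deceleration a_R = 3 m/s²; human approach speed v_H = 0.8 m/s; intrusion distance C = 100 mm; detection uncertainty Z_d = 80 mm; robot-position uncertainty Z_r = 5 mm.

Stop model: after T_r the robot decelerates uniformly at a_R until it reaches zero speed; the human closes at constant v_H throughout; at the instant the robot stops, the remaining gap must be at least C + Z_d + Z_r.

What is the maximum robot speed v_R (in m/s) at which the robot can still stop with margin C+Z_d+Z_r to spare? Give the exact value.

v_R_max = 19/10 m/s = 1.9000 m/s

quadratic (1/6)·v² + (26/75)·v + (-3781/3000) = 0
  disc = (26/75)² − 4·(1/6)·(-3781/3000) = 2401/2500 ; √disc = 49/50
  v_R = (−(26/75) + 49/50) / (2·(1/6)) = 19/10 m/s
check:
stop time T_s = (19/10)/3 = 0.6333 s
reaction-phase robot travel = 1.9000·0.0800 = 0.1520 m
robot covers 1.9000·0.6333 − ½·3.0000·0.6333² = 0.6017 m while stopping
human over T_r+T_s: 0.8000·(0.0800+0.6333) = 0.5707 m
residual clearance needed = 0.1000+0.0800+0.0050 = 0.1850 m
sum ≈ 0.1520+0.6017+0.5707+0.1850 ≈ 1.5093 m = S ✓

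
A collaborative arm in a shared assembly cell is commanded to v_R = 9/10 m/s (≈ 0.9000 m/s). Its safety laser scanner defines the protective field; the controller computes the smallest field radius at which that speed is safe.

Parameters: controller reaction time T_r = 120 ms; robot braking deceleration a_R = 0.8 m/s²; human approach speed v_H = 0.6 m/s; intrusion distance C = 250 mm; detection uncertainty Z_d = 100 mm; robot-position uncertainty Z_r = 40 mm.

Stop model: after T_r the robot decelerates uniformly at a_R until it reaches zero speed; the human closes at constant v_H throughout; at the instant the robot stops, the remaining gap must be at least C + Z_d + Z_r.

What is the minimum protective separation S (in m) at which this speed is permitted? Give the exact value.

S_min = 1401/800 m = 1.7512 m

T_s = v_R/a_R = (9/10)/(4/5) = 1.1250 s
robot covers v_R·T_r = 0.9000·0.1200 = 0.1080 m before braking
robot covers 0.9000·1.1250 − ½·0.8000·1.1250² = 0.5062 m while stopping
person approaches 0.6000·(0.1200+1.1250) = 0.7470 m
margins: 0.2500+0.1000+0.0400 = 0.3900 m
S_min ≈ 0.1080+0.5062+0.7470+0.3900  ⇒  S_min = 1401/800 m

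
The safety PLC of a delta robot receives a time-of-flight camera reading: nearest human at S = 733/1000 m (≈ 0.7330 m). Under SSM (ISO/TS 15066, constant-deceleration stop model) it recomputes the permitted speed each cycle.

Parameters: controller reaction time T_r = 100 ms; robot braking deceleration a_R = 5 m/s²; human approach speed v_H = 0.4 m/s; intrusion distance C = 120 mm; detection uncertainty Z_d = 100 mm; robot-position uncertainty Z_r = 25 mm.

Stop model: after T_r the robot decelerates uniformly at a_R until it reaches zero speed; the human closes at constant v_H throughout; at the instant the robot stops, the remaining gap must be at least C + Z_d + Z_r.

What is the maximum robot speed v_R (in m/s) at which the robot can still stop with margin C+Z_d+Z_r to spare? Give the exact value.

at the boundary: (1/10)·v² + (9/50)·v + (-56/125) = 0
  disc = (9/50)² − 4·(1/10)·(-56/125) = 529/2500 ; √disc = 23/50
  v_R = (−(9/50) + 23/50) / (2·(1/10)) = 7/5 m/s
check:
braking lasts T_s = (7/5)/5 = 0.2800 s
robot covers v_R·T_r = 1.4000·0.1000 = 0.1400 m before braking
braking distance = 1.4000²/(2·5.0000) = 0.1960 m
human closes 0.4000·0.3800 = 0.1520 m
C+Z_d+Z_r = 0.1200+0.1000+0.0250 = 0.2450 m
sum ≈ 0.1400+0.1960+0.1520+0.2450 ≈ 0.7330 m = S ✓

v_R_max = 7/5 m/s = 1.4000 m/s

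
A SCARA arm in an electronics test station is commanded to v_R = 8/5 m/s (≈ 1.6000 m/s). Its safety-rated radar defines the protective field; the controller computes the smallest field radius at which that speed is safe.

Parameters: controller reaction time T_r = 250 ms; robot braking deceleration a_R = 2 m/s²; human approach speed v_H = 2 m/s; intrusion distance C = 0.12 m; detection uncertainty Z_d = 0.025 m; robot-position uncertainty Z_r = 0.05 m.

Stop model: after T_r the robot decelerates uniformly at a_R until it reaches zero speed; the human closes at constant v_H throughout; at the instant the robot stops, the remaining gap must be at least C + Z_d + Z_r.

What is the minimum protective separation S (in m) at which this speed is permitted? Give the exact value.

T_s = v_R/a_R = (8/5)/2 = 0.8000 s
reaction-phase robot travel = 1.6000·0.2500 = 0.4000 m
braking distance = 1.6000²/(2·2.0000) = 0.6400 m
person approaches 2.0000·(0.2500+0.8000) = 2.1000 m
residual clearance needed = 0.1200+0.0250+0.0500 = 0.1950 m
S_min ≈ 0.4000+0.6400+2.1000+0.1950  ⇒  S_min = 667/200 m

S_min = 667/200 m = 3.3350 m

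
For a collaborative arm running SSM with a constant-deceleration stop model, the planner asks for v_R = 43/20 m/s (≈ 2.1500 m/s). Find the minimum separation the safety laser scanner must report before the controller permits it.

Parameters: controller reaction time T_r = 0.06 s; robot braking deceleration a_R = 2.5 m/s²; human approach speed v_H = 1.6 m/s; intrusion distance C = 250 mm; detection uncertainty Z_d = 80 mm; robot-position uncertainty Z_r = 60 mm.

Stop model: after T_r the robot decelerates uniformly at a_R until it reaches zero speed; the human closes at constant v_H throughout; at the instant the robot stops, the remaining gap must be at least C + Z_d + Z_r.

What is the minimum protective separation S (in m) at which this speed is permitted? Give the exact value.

S_min = 5831/2000 m = 2.9155 m

braking lasts T_s = (43/20)/(5/2) = 0.8600 s
robot covers v_R·T_r = 2.1500·0.0600 = 0.1290 m before braking
robot covers 2.1500·0.8600 − ½·2.5000·0.8600² = 0.9245 m while stopping
human over T_r+T_s: 1.6000·(0.0600+0.8600) = 1.4720 m
C+Z_d+Z_r = 0.2500+0.0800+0.0600 = 0.3900 m
S_min ≈ 0.1290+0.9245+1.4720+0.3900  ⇒  S_min = 5831/2000 m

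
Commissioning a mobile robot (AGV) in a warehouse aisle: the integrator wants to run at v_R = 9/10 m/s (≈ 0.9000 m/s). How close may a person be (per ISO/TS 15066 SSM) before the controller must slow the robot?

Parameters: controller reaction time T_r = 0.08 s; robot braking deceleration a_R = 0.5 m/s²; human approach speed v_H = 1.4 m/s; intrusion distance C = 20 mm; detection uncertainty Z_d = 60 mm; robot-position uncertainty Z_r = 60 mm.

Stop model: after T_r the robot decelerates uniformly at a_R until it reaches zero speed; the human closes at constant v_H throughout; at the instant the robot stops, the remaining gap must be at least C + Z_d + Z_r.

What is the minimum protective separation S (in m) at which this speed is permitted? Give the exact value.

T_s = v_R/a_R = (9/10)/(1/2) = 1.8000 s
reaction-phase robot travel = 0.9000·0.0800 = 0.0720 m
braking distance = 0.9000²/(2·0.5000) = 0.8100 m
human over T_r+T_s: 1.4000·(0.0800+1.8000) = 2.6320 m
C+Z_d+Z_r = 0.0200+0.0600+0.0600 = 0.1400 m
S_min ≈ 0.0720+0.8100+2.6320+0.1400  ⇒  S_min = 1827/500 m

S_min = 1827/500 m = 3.6540 m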